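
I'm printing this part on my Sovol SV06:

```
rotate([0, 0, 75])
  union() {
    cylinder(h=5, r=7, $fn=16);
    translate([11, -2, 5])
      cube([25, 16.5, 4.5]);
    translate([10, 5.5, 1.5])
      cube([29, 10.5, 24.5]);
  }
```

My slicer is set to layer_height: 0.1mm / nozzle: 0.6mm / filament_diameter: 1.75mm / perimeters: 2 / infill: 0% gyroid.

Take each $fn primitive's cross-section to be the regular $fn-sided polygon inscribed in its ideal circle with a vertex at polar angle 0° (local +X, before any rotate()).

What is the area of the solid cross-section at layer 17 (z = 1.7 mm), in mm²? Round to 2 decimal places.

At z = 1.7 mm: the r=7 cylinder contributes a regular 16-gon of circumradius 7 (area = (16/2)·7.000²·sin(360°/16) = 150.01 mm²); the cube at (11, -2) is not intersected at this z (z outside [5, 9.5]); the cube at (10, 5.5) (footprint 29×10.5) is included at this height (area 304.50 mm²); Merging all regions: the 2 present regions are separate (no shared area or edge), so areas and boundary lengths simply add and each stays a separate island — area = 454.51 mm²; (rotated 75° about Z; rotation is an isometry so areas/perimeters/island counts are preserved). Overall, the cross-section has 2 separate islands. Net area = 454.51 mm².

454.51 mm²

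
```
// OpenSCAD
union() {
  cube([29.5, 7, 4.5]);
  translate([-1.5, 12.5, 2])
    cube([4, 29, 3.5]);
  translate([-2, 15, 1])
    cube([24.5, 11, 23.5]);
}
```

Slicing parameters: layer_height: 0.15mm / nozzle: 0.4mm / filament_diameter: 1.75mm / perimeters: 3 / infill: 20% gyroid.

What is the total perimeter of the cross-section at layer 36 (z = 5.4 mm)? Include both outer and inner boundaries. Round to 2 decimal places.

107.00 mm

At z = 5.4 mm: the cube is absent (z outside [0, 4.5]); the 4×29 cube at (-1.5, 12.5) contributes its full rectangle (perimeter 66.00 mm); the 24.5×11 cube at (-2, 15) contributes its full rectangle (perimeter 71.00 mm); Combining (union): the regions partially overlap (shared area 44.00 mm²), so the edge portions inside another operand are dropped and the merged outline is re-measured after clipping — boundary = 107.00 mm. Overall, the cross-section is a single solid region. Total boundary length (outer) = 107.00 mm.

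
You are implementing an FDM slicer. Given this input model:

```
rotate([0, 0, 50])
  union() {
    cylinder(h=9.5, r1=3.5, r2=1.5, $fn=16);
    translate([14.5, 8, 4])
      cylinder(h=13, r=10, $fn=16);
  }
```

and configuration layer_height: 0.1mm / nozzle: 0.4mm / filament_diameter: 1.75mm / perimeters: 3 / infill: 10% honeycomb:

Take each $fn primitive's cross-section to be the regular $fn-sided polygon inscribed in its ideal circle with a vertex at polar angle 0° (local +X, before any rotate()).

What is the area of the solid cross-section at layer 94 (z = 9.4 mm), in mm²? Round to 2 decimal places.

At z = 9.4 mm: the cone contributes a regular 16-gon of circumradius 1.521 (interpolated between r1=3.5 and r2=1.5 at t=0.989) (area = (16/2)·1.521²·sin(360°/16) = 7.08 mm²); the r=10 cylinder at (14.5, 8) gives a regular 16-gon of circumradius 10 (constant along its height) (area = (16/2)·10.000²·sin(360°/16) = 306.15 mm²); Merging all regions: the 2 present regions are separate (no shared area or edge), so areas and boundary lengths simply add and each stays a separate island — area = 313.23 mm²; (whole slice rotated 50° about Z — lengths, areas and connectivity unchanged). Overall, the cross-section has 2 separate islands. Net area = 313.23 mm².

313.23 mm²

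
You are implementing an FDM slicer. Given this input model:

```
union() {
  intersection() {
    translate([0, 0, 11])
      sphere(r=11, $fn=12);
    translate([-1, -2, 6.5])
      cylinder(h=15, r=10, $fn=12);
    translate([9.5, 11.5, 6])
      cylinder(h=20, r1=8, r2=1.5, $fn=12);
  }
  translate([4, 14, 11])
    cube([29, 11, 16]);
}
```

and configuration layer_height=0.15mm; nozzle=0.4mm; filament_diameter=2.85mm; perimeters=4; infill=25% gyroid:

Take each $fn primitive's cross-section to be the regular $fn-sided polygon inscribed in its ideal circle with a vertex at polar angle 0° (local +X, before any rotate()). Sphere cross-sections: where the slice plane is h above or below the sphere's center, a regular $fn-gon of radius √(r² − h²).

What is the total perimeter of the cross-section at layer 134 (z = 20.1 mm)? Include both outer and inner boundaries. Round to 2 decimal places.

At z = 20.1 mm: the r=11 sphere slices to a regular 12-gon of circumradius 6.180 (√(r²−h²) with h=9.1 from center) (perimeter = 2·12·6.180·sin(180°/12) = 38.39 mm); the r=10 cylinder at (-1, -2) gives a regular 12-gon of circumradius 10 (constant along its height) (perimeter = 2·12·10.000·sin(180°/12) = 62.12 mm); the cone at (9.5, 11.5) (r1=8→r2=1.5) has section circumradius 3.417 here — a regular 12-gon (perimeter = 2·12·3.417·sin(180°/12) = 21.23 mm); Keeping only the common overlap: the r=11 sphere lies inside the r=10 cylinder at (-1, -2), so it is kept whole; the cone at (9.5, 11.5) does not overlap the running intersection (empty) — nothing remains; the cube at (4, 14) (footprint 29×11) is included at this height (perimeter 80.00 mm); Merging all regions: only the 29×11 cube at (4, 14) is present, so the union is just that shape — boundary = 80.00 mm. Overall, the cross-section is a single solid region. Total boundary length (outer) = 80.00 mm.

80.00 mm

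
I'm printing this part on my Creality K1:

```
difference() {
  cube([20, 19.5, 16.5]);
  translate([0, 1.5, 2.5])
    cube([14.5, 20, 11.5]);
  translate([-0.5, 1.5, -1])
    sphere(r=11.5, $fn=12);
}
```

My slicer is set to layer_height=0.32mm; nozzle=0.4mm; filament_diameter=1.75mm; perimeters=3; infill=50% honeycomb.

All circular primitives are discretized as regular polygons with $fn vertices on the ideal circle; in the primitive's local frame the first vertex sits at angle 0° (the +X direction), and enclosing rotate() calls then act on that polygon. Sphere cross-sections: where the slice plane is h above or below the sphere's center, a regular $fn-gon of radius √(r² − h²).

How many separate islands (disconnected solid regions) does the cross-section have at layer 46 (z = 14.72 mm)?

At z = 14.72 mm: the cube is present — its section is the full 20×19.5 rectangle; the cube at (0, 1.5) is absent (z outside [2.5, 14]); the sphere at (-0.5, 1.5) does not reach this height (|z−center|=15.720 > r=11.5); Subtracting the remaining from the first: none of the subtracted shapes is present at this height, so the 20×19.5 cube is unchanged — 1 connected region. Overall, the cross-section is a single solid region. Island count = 1.

1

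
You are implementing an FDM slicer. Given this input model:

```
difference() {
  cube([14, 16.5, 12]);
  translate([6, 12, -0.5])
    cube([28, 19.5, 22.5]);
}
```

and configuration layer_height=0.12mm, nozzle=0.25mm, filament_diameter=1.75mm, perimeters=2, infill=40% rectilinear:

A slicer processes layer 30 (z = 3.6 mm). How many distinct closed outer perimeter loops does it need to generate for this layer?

1

At z = 3.6 mm: the cube (footprint 14×16.5) is included at this height; the cube at (6, 12) is present — its section is the full 28×19.5 rectangle; Subtracting the remaining from the first: starting from the 14×16.5 cube, the 28×19.5 cube at (6, 12) partially overlaps it — only the 36.00 mm² overlap (of its 546.00 mm²) is removed, clipping the outline — 1 connected region. The result has 1 disconnected region.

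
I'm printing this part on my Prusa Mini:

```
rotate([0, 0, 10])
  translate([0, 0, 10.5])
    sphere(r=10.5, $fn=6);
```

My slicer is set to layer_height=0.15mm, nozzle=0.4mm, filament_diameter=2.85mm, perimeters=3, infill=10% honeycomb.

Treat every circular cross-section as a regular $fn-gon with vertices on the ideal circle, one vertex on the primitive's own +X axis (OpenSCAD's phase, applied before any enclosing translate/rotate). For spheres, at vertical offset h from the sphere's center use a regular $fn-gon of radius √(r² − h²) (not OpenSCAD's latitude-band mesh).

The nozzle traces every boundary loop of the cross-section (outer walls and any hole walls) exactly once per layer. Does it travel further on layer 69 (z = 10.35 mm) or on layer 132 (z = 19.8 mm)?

layer 69 (z = 10.35 mm)

Layer 69 (z = 10.35): the r=10.5 sphere slices to a regular 6-gon of circumradius 10.499 (√(r²−h²) with h=0.15 from center) (perimeter = 2·6·10.499·sin(180°/6) = 62.99 mm); (whole slice rotated 10° about Z — lengths, areas and connectivity unchanged). So its perimeter = 62.99 mm. Layer 132 (z = 19.8): the r=10.5 sphere slices to a regular 6-gon of circumradius 4.874 (√(r²−h²) with h=9.3 from center) (perimeter = 2·6·4.874·sin(180°/6) = 29.25 mm); (rotated 10° about Z; rotation is an isometry so areas/perimeters/island counts are preserved). So its perimeter = 29.25 mm. Layer 69 is larger (62.99 vs 29.25 mm).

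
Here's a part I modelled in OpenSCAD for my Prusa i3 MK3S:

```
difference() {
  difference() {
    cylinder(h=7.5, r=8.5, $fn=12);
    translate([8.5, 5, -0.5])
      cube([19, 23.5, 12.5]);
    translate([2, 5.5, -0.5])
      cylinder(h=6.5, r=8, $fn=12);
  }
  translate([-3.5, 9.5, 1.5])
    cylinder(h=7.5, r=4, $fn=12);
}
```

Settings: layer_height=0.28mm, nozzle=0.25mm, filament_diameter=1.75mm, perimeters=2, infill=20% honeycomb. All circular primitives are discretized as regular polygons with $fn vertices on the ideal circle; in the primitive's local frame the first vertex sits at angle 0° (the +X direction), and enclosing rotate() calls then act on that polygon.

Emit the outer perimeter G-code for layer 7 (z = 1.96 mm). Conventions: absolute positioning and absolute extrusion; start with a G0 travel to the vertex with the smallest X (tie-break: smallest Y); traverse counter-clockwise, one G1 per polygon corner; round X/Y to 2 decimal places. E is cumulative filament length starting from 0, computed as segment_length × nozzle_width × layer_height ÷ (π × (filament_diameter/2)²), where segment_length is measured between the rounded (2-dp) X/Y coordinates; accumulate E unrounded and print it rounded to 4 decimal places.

At z = 1.96 mm: the cylinder: section is a regular 12-gon, circumradius r=8.5; the 19×23.5 cube at (8.5, 5) contributes its full rectangle; the cylinder at (2, 5.5): section is a regular 12-gon, circumradius r=8; Taking the first minus the rest: starting from the r=8.5 cylinder, the 19×23.5 cube at (8.5, 5) misses the remaining region (no effect); the r=8 cylinder at (2, 5.5) partially overlaps it — only the 111.66 mm² overlap (of its 192.00 mm²) is removed, clipping the outline — 1 connected region; the r=4 cylinder at (-3.5, 9.5) contributes a regular 12-gon of circumradius 4; Subtracting the remaining from the first: starting from the result so far, the r=4 cylinder at (-3.5, 9.5) misses the remaining region (no effect) — 1 connected region. The outline is a single polygon with 15 vertices. Extrusion per mm of travel: 0.25 × 0.28 / (π × 0.875²) = 0.029103. Accumulating E over each segment gives final E = 1.5598.

G0 X-8.50 Y0.00 Z1.96
G1 X-7.36 Y-4.25 E0.1281
G1 X-4.25 Y-7.36 E0.2561
G1 X0.00 Y-8.50 E0.3841
G1 X4.25 Y-7.36 E0.5122
G1 X7.36 Y-4.25 E0.6402
G1 X8.50 Y0.00 E0.7682
G1 X8.27 Y0.85 E0.7939
G1 X6.00 Y-1.43 E0.8875
G1 X2.00 Y-2.50 E1.0080
G1 X-2.00 Y-1.43 E1.1285
G1 X-4.93 Y1.50 E1.2491
G1 X-6.00 Y5.50 E1.3696
G1 X-5.96 Y5.65 E1.3741
G1 X-7.36 Y4.25 E1.4317
G1 X-8.50 Y0.00 E1.5598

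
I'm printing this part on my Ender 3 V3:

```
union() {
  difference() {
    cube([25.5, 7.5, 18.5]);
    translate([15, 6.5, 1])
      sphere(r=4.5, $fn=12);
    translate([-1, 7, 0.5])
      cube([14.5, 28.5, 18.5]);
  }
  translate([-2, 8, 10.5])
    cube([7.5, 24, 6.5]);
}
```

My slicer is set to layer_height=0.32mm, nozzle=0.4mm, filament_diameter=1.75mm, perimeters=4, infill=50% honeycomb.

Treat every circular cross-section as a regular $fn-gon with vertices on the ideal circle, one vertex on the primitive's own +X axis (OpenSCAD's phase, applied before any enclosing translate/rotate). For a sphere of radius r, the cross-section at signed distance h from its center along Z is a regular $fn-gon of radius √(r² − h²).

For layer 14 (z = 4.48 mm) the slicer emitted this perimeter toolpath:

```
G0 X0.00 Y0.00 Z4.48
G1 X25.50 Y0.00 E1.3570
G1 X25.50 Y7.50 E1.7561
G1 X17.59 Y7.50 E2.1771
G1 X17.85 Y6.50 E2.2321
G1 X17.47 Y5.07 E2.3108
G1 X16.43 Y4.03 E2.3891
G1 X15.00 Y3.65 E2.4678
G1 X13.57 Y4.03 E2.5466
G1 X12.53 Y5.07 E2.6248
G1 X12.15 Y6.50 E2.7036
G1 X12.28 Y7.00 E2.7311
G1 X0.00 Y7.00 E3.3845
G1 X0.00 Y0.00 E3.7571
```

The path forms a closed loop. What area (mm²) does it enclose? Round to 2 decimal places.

Apply the shoelace formula to the sequence of (X, Y) vertices; enclosed area = 167.43 mm².

167.43 mm²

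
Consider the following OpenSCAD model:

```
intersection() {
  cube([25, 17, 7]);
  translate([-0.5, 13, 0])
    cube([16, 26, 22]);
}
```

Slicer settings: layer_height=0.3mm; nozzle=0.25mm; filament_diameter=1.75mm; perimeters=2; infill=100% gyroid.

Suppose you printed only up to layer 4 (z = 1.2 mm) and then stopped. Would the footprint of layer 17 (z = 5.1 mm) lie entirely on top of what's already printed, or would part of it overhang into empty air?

Compare the two slices. At z = 1.2: the 25×17 cube contributes its full rectangle (area 425.00 mm²); the cube at (-0.5, 13) is present — its section is the full 16×26 rectangle (area 416.00 mm²); After intersecting: the 16×26 cube at (-0.5, 13) partially overlaps the 25×17 cube; clipping to the common part keeps 62.00 mm² — area = 62.00 mm². At z = 5.1: the cube is present — its section is the full 25×17 rectangle (area 425.00 mm²); the cube at (-0.5, 13) is present — its section is the full 16×26 rectangle (area 416.00 mm²); Keeping only the common overlap: the 16×26 cube at (-0.5, 13) partially overlaps the 25×17 cube; clipping to the common part keeps 62.00 mm² — area = 62.00 mm². Checking containment: the cross-section at z = 5.1 is a subset of the cross-section at z = 1.2.

entirely on top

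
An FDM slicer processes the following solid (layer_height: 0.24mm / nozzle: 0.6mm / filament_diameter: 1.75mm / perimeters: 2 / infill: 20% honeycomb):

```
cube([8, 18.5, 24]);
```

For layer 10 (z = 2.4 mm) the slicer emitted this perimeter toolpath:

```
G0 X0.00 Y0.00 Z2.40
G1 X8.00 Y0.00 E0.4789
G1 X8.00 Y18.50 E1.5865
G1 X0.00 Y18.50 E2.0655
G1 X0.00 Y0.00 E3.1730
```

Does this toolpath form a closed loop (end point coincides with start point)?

yes

Start point (G0): (0.00, 0.00). End point (last G1): the path returns to the start — closed.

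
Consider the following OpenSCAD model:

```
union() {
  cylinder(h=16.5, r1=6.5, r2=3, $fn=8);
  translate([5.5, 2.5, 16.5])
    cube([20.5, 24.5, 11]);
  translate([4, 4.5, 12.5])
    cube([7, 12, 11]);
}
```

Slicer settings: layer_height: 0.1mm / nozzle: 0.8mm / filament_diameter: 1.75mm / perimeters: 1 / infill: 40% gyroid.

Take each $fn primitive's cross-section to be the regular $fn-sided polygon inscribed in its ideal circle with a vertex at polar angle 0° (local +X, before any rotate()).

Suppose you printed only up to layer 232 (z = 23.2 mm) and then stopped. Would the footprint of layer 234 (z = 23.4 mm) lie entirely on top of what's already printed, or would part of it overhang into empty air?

entirely on top

Compare the two slices. At z = 23.2: the cone is not intersected at this z (z outside [0, 16.5]); the cube at (5.5, 2.5) (footprint 20.5×24.5) is included at this height (area 502.25 mm²); the 7×12 cube at (4, 4.5) contributes its full rectangle (area 84.00 mm²); Taking the union: the regions partially overlap — summed areas 586.25 mm² minus the doubly-counted overlap 66.00 mm² gives 520.25 mm² — area = 520.25 mm². At z = 23.4: the cone does not reach this height (z outside [0, 16.5]); the 20.5×24.5 cube at (5.5, 2.5) contributes its full rectangle (area 502.25 mm²); the 7×12 cube at (4, 4.5) contributes its full rectangle (area 84.00 mm²); Merging all regions: the regions partially overlap — summed areas 586.25 mm² minus the doubly-counted overlap 66.00 mm² gives 520.25 mm² — area = 520.25 mm². Checking containment: the cross-section at z = 23.4 is a subset of the cross-section at z = 23.2.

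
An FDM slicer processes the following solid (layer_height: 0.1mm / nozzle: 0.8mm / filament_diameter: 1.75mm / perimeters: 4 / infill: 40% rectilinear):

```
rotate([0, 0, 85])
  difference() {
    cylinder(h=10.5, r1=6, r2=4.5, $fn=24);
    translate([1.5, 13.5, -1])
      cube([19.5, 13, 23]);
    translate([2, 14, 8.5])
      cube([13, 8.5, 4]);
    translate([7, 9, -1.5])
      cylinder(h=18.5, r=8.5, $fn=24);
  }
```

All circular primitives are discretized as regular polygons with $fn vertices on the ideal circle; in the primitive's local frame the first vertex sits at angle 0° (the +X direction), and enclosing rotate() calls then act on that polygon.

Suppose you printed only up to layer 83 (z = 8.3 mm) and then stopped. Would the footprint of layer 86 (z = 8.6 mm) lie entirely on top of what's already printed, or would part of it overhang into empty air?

Compare the two slices. At z = 8.3: the cone (r1=6→r2=4.5) has section circumradius 4.814 here — a regular 24-gon (area = (24/2)·4.814²·sin(360°/24) = 71.98 mm²); the cube at (1.5, 13.5) is present — its section is the full 19.5×13 rectangle (area 253.50 mm²); the cube at (2, 14) is not intersected at this z (z outside [8.5, 12.5]); the r=8.5 cylinder at (7, 9) contributes a regular 24-gon of circumradius 8.5 (area = (24/2)·8.500²·sin(360°/24) = 224.40 mm²); After the difference (first − rest): starting from the cone (71.98 mm²), the 19.5×13 cube at (1.5, 13.5) misses the remaining region (no effect); the r=8.5 cylinder at (7, 9) partially overlaps it — only the 7.97 mm² overlap (of its 224.40 mm²) is removed, clipping the outline — area = 64.02 mm²; (whole slice rotated 85° about Z — lengths, areas and connectivity unchanged). At z = 8.6: the cone: at t=0.819 of its height the radius interpolates to r₁+(r₂−r₁)t = 4.771, giving a regular 24-gon of that circumradius (area = (24/2)·4.771²·sin(360°/24) = 70.71 mm²); the 19.5×13 cube at (1.5, 13.5) contributes its full rectangle (area 253.50 mm²); the cube at (2, 14) is present — its section is the full 13×8.5 rectangle (area 110.50 mm²); the cylinder at (7, 9): section is a regular 24-gon, circumradius r=8.5 (area = (24/2)·8.500²·sin(360°/24) = 224.40 mm²); Taking the first minus the rest: starting from the cone (70.71 mm²), the 19.5×13 cube at (1.5, 13.5) misses the remaining region (no effect); the 13×8.5 cube at (2, 14) misses the remaining region (no effect); the r=8.5 cylinder at (7, 9) partially overlaps it — only the 7.67 mm² overlap (of its 224.40 mm²) is removed, clipping the outline — area = 63.04 mm²; (whole slice rotated 85° about Z — lengths, areas and connectivity unchanged). Checking containment: the cross-section at z = 8.6 is a subset of the cross-section at z = 8.3.

entirely on top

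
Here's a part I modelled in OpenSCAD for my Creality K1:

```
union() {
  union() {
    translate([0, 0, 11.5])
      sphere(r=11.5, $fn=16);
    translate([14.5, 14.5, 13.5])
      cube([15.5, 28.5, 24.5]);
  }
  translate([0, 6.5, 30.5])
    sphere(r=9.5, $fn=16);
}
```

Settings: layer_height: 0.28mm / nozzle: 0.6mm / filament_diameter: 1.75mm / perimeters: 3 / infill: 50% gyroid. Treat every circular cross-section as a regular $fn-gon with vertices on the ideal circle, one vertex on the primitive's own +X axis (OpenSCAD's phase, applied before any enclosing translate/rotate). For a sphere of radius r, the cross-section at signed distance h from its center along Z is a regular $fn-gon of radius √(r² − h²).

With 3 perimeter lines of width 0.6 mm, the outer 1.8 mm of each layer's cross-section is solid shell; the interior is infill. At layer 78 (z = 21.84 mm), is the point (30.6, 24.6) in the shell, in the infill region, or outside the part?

outside

At z = 21.84 mm: the r=11.5 sphere contributes a regular 16-gon of circumradius √(11.5²−10.34²) = 5.033; the cube at (14.5, 14.5) is present — its section is the full 15.5×28.5 rectangle; Combining (union): the 2 present regions are separate (no shared area or edge), so areas and boundary lengths simply add and each stays a separate island — 2 connected regions; the sphere at (0, 6.5): section is a regular 16-gon, circumradius = √(r²−h²) = √(9.5²−8.66²) = 3.906; Merging all regions: the regions partially overlap (shared area 9.41 mm²), so overlapping operands fuse into one piece — 2 connected regions. Overall, the cross-section has 2 separate islands. The nearest boundary edge runs (30.00, 43.00)→(30.00, 14.50); distance from the point to it = 0.60 mm. The point is not inside any of the regions above, so it lies outside the cross-section (0.60 mm from the nearest boundary).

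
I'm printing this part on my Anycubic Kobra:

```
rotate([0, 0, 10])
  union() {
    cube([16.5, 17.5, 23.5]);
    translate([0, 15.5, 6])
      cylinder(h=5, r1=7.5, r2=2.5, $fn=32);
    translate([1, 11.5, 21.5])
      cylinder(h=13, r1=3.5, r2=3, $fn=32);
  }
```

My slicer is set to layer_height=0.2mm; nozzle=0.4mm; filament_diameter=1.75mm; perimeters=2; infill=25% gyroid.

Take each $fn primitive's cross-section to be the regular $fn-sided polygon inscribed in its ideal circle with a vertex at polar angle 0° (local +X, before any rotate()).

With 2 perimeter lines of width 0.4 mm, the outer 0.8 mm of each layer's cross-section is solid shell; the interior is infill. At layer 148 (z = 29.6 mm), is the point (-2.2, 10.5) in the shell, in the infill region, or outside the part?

infill

At z = 29.6 mm: the cube is absent (z outside [0, 23.5]); the cone at (0, 15.5) is absent (z outside [6, 11]); the cone at (1, 11.5) (r1=3.5→r2=3) has section circumradius 3.188 here — a regular 32-gon; Taking the union: only the cone at (1, 11.5) is present, so the union is just that shape — 1 connected region; (whole slice rotated 10° about Z — lengths, areas and connectivity unchanged). Overall, the cross-section is a single solid region. Undo the 10° rotation: the query point maps to (-0.343, 10.723) in the un-rotated model frame. The nearest boundary edge runs (-1.95, 10.28)→(-1.65, 9.73); distance from the point to it = 1.62 mm. The point is inside the cross-section and 1.62 mm from the nearest boundary — more than the 0.8 mm shell width (2 × 0.4), so it's in the infill interior.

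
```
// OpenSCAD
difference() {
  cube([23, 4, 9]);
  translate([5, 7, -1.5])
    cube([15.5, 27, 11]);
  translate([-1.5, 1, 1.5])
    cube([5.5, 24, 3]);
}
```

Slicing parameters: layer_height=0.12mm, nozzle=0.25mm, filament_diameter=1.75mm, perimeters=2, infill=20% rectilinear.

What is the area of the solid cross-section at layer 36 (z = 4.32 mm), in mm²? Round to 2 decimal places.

80.00 mm²

At z = 4.32 mm: the 23×4 cube contributes its full rectangle (area 92.00 mm²); the cube at (5, 7) is present — its section is the full 15.5×27 rectangle (area 418.50 mm²); the 5.5×24 cube at (-1.5, 1) contributes its full rectangle (area 132.00 mm²); After the difference (first − rest): starting from the 23×4 cube (92.00 mm²), the 15.5×27 cube at (5, 7) misses the remaining region (no effect); the 5.5×24 cube at (-1.5, 1) partially overlaps it — only the 12.00 mm² overlap (of its 132.00 mm²) is removed, clipping the outline — area = 80.00 mm². Overall, the cross-section is a single solid region. Net area = 80.00 mm².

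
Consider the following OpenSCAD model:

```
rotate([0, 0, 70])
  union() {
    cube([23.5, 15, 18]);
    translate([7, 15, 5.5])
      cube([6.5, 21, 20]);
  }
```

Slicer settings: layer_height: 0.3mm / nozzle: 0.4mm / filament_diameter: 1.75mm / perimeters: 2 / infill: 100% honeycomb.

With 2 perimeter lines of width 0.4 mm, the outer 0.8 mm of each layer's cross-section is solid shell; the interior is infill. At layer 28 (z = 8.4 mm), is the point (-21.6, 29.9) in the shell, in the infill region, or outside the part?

At z = 8.4 mm: the 23.5×15 cube contributes its full rectangle; the 6.5×21 cube at (7, 15) contributes its full rectangle; Combining (union): the 2 present regions share edge segments without overlapping in area, so areas simply add but the touching pieces fuse into one outline (the shared edge portions become interior and drop out of the boundary) — 1 connected region; (whole slice rotated 70° about Z — lengths, areas and connectivity unchanged). Overall, the cross-section is a single solid region. Undo the 70° rotation: the query point maps to (20.709, 30.524) in the un-rotated model frame. The nearest boundary edge runs (13.50, 36.00)→(13.50, 15.00); distance from the point to it = 7.21 mm. The point is not inside any of the regions above, so it lies outside the cross-section (7.21 mm from the nearest boundary).

outside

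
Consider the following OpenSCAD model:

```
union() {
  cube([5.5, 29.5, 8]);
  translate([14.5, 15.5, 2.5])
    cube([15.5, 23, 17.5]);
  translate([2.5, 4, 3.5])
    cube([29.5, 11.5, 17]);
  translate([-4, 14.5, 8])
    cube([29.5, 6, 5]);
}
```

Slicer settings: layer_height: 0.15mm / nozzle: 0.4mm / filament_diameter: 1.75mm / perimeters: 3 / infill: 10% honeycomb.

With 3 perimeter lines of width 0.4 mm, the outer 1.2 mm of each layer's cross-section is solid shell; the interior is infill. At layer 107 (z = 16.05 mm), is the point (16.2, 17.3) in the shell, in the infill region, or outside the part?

infill

At z = 16.05 mm: the cube does not reach this height (z outside [0, 8]); the cube at (14.5, 15.5) is present — its section is the full 15.5×23 rectangle; the cube at (2.5, 4) (footprint 29.5×11.5) is included at this height; the cube at (-4, 14.5) is not intersected at this z (z outside [8, 13]); Combining (union): the 2 present regions share edge segments without overlapping in area, so areas simply add but the touching pieces fuse into one outline (the shared edge portions become interior and drop out of the boundary) — 1 connected region. Overall, the cross-section is a single solid region. The nearest boundary edge runs (14.50, 15.50)→(14.50, 38.50); distance from the point to it = 1.70 mm. The point is inside the cross-section and 1.70 mm from the nearest boundary — more than the 1.2 mm shell width (3 × 0.4), so it's in the infill interior.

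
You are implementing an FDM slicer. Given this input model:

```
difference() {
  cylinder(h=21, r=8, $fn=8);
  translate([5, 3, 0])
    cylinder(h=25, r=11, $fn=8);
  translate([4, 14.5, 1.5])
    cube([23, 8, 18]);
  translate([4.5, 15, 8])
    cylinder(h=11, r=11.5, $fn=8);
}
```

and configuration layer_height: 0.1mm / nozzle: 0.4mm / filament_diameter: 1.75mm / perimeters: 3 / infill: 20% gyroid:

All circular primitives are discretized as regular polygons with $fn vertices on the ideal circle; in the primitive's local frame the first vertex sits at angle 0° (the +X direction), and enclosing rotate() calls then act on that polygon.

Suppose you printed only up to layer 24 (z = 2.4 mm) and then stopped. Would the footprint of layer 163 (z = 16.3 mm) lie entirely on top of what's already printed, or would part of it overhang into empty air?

entirely on top

Compare the two slices. At z = 2.4: the cylinder: section is a regular 8-gon, circumradius r=8 (area = (8/2)·8.000²·sin(360°/8) = 181.02 mm²); the r=11 cylinder at (5, 3) contributes a regular 8-gon of circumradius 11 (area = (8/2)·11.000²·sin(360°/8) = 342.24 mm²); the 23×8 cube at (4, 14.5) contributes its full rectangle (area 184.00 mm²); the cylinder at (4.5, 15) does not reach this height (z outside [8, 19]); Taking the first minus the rest: starting from the r=8 cylinder (181.02 mm²), the r=11 cylinder at (5, 3) partially overlaps it — only the 144.62 mm² overlap (of its 342.24 mm²) is removed, clipping the outline; the 23×8 cube at (4, 14.5) misses the remaining region (no effect) — area = 36.40 mm². At z = 16.3: the r=8 cylinder contributes a regular 8-gon of circumradius 8 (area = (8/2)·8.000²·sin(360°/8) = 181.02 mm²); the cylinder at (5, 3): section is a regular 8-gon, circumradius r=11 (area = (8/2)·11.000²·sin(360°/8) = 342.24 mm²); the 23×8 cube at (4, 14.5) contributes its full rectangle (area 184.00 mm²); the r=11.5 cylinder at (4.5, 15) gives a regular 8-gon of circumradius 11.5 (constant along its height) (area = (8/2)·11.500²·sin(360°/8) = 374.06 mm²); Subtracting the remaining from the first: starting from the r=8 cylinder (181.02 mm²), the r=11 cylinder at (5, 3) partially overlaps it — only the 144.62 mm² overlap (of its 342.24 mm²) is removed, clipping the outline; the 23×8 cube at (4, 14.5) misses the remaining region (no effect); the r=11.5 cylinder at (4.5, 15) misses the remaining region (no effect) — area = 36.40 mm². Checking containment: the cross-section at z = 16.3 is a subset of the cross-section at z = 2.4.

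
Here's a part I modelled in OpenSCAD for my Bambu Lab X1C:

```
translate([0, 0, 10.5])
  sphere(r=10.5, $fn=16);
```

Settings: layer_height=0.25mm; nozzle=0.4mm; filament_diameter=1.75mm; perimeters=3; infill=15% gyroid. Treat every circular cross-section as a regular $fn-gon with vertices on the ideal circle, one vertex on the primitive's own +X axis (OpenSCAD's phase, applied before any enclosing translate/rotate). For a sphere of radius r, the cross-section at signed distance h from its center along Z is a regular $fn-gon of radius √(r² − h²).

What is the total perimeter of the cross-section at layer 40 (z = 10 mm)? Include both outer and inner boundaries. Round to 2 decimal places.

At z = 10 mm: the r=10.5 sphere slices to a regular 16-gon of circumradius 10.488 (√(r²−h²) with h=0.5 from center) (perimeter = 2·16·10.488·sin(180°/16) = 65.48 mm). Overall, the cross-section is a single solid region. Total boundary length (outer) = 65.48 mm.

65.48 mm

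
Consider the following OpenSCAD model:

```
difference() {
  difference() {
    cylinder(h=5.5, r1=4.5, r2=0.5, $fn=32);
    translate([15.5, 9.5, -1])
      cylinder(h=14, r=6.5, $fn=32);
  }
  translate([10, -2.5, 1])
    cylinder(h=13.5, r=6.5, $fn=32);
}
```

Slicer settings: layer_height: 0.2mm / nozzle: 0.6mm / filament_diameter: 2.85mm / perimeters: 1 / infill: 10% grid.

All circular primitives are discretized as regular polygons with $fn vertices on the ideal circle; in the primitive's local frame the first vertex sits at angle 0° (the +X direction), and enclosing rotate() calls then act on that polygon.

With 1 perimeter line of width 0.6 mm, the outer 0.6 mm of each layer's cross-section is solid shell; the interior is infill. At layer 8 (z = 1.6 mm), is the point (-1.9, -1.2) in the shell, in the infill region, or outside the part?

At z = 1.6 mm: the cone contributes a regular 32-gon of circumradius 3.336 (interpolated between r1=4.5 and r2=0.5 at t=0.291); the cylinder at (15.5, 9.5): section is a regular 32-gon, circumradius r=6.5; Taking the first minus the rest: starting from the cone, the r=6.5 cylinder at (15.5, 9.5) misses the remaining region (no effect) — 1 connected region; the r=6.5 cylinder at (10, -2.5) gives a regular 32-gon of circumradius 6.5 (constant along its height); Subtracting the remaining from the first: starting from the result so far, the r=6.5 cylinder at (10, -2.5) misses the remaining region (no effect) — 1 connected region. Overall, the cross-section is a single solid region. The nearest boundary edge runs (-2.77, -1.85)→(-3.08, -1.28); distance from the point to it = 1.08 mm. The point is inside the cross-section and 1.08 mm from the nearest boundary — more than the 0.6 mm shell width (1 × 0.6), so it's in the infill interior.

infill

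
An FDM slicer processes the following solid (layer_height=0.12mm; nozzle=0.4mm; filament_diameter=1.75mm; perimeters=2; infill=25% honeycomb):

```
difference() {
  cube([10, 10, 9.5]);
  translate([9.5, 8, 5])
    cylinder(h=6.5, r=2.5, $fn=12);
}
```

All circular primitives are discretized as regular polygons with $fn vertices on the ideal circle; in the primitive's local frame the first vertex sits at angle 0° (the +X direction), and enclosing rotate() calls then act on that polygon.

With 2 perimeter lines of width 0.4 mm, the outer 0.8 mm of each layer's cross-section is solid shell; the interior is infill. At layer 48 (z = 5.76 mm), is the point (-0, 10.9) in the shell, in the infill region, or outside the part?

At z = 5.76 mm: the cube (footprint 10×10) is included at this height; the cylinder at (9.5, 8): section is a regular 12-gon, circumradius r=2.5; Taking the first minus the rest: starting from the 10×10 cube, the r=2.5 cylinder at (9.5, 8) partially overlaps it — only the 11.16 mm² overlap (of its 18.75 mm²) is removed, clipping the outline — 1 connected region. Overall, the cross-section is a single solid region. The nearest boundary edge runs (0.00, 0.00)→(0.00, 10.00); distance from the point to it = 0.90 mm. The point is not inside any of the regions above, so it lies outside the cross-section (0.90 mm from the nearest boundary).

outside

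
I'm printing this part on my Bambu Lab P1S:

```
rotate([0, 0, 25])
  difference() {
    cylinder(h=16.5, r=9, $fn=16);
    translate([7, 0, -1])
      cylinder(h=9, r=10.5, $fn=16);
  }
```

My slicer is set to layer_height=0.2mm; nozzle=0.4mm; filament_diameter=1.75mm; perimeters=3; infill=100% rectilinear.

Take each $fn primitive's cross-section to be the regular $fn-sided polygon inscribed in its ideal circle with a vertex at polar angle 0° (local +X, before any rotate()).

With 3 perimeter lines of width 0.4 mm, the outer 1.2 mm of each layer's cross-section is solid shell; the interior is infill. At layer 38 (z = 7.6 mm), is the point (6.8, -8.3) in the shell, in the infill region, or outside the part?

outside

At z = 7.6 mm: the r=9 cylinder gives a regular 16-gon of circumradius 9 (constant along its height); the r=10.5 cylinder at (7, 0) gives a regular 16-gon of circumradius 10.5 (constant along its height); After the difference (first − rest): starting from the r=9 cylinder, the r=10.5 cylinder at (7, 0) partially overlaps it — only the 157.75 mm² overlap (of its 337.53 mm²) is removed, clipping the outline — 1 connected region; (rotated 25° about Z; rotation is an isometry so areas/perimeters/island counts are preserved). Overall, the cross-section is a single solid region. Undo the 25° rotation: the query point maps to (2.655, -10.396) in the un-rotated model frame. The nearest boundary edge runs (-0.42, -7.42)→(1.49, -8.70); distance from the point to it = 2.05 mm. The point is not inside any of the regions above, so it lies outside the cross-section (2.05 mm from the nearest boundary).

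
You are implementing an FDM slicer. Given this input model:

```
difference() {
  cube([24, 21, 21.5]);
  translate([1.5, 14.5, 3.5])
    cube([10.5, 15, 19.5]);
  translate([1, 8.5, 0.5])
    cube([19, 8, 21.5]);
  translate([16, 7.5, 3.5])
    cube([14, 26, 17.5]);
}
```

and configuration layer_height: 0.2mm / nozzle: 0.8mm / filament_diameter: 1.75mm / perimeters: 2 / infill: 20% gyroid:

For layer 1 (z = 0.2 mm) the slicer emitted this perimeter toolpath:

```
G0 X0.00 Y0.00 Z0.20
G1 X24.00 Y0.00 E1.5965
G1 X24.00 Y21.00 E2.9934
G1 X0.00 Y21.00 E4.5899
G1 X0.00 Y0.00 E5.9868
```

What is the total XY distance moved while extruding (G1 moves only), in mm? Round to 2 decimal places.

Sum the Euclidean lengths of each G1 segment: total = 90.00 mm.

90.00 mm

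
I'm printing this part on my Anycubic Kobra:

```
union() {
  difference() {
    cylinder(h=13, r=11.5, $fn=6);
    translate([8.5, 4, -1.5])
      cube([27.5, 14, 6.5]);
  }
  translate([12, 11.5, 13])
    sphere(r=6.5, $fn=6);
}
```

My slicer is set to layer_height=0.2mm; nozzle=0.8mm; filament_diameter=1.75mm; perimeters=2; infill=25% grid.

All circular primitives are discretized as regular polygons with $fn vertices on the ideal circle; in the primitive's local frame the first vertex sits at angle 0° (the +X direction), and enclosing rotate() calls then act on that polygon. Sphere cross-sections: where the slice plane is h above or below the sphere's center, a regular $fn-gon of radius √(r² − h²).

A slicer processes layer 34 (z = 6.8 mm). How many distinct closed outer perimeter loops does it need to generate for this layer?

At z = 6.8 mm: the cylinder: section is a regular 6-gon, circumradius r=11.5; the cube at (8.5, 4) is absent (z outside [-1.5, 5]); After the difference (first − rest): none of the subtracted shapes is present at this height, so the r=11.5 cylinder is unchanged — 1 connected region; the sphere at (12, 11.5): section is a regular 6-gon, circumradius = √(r²−h²) = √(6.5²−6.2²) = 1.952; Merging all regions: the 2 present regions are separate (no shared area or edge), so areas and boundary lengths simply add and each stays a separate island — 2 connected regions. The result has 2 disconnected regions.

2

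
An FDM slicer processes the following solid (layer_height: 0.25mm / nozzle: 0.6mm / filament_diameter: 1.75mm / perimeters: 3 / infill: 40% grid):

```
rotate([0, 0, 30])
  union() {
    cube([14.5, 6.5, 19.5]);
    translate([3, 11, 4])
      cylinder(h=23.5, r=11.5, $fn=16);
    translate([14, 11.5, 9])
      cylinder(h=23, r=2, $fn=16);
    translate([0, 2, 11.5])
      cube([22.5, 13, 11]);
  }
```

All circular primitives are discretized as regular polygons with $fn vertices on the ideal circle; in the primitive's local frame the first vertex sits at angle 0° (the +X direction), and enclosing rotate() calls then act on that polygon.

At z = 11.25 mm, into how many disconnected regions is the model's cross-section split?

At z = 11.25 mm: the cube is present — its section is the full 14.5×6.5 rectangle; the cylinder at (3, 11): section is a regular 16-gon, circumradius r=11.5; the r=2 cylinder at (14, 11.5) gives a regular 16-gon of circumradius 2 (constant along its height); the cube at (0, 2) is absent (z outside [11.5, 22.5]); Merging all regions: the regions partially overlap (shared area 77.61 mm²), so overlapping operands fuse into one piece — 1 connected region; (whole slice rotated 30° about Z — lengths, areas and connectivity unchanged). The result has 1 disconnected region.

1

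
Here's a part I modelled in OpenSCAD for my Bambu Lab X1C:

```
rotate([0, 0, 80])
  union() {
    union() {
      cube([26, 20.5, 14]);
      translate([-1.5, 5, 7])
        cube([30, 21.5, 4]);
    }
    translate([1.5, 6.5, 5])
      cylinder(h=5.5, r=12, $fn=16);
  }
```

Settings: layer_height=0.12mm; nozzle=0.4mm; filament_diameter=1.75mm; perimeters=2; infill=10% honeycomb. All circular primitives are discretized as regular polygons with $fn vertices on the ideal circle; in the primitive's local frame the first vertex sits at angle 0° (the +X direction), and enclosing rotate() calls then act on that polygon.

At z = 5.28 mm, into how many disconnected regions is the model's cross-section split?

1

At z = 5.28 mm: the cube (footprint 26×20.5) is included at this height; the cube at (-1.5, 5) is absent (z outside [7, 11]); Merging all regions: only the 26×20.5 cube is present, so the union is just that shape — 1 connected region; the cylinder at (1.5, 6.5): section is a regular 16-gon, circumradius r=12; Taking the union: the regions partially overlap (shared area 210.68 mm²), so overlapping operands fuse into one piece — 1 connected region; (rotated 80° about Z; rotation is an isometry so areas/perimeters/island counts are preserved). The result has 1 disconnected region.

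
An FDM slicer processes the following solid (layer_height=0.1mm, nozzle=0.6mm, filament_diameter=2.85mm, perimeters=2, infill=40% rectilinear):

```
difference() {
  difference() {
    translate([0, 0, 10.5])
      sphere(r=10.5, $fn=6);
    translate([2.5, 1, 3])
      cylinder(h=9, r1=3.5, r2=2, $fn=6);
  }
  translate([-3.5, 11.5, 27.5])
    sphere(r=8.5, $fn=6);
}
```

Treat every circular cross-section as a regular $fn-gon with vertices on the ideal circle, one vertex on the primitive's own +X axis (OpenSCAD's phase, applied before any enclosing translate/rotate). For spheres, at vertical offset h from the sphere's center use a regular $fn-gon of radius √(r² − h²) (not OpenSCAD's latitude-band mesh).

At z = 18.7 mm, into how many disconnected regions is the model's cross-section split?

At z = 18.7 mm: the sphere: section is a regular 6-gon, circumradius = √(r²−h²) = √(10.5²−8.2²) = 6.558; the cone at (2.5, 1) is not intersected at this z (z outside [3, 12]); Taking the first minus the rest: none of the subtracted shapes is present at this height, so the r=10.5 sphere is unchanged — 1 connected region; the sphere at (-3.5, 11.5) is not intersected at this z (|z−center|=8.800 > r=8.5); Taking the first minus the rest: none of the subtracted shapes is present at this height, so the result so far is unchanged — 1 connected region. The result has 1 disconnected region.

1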